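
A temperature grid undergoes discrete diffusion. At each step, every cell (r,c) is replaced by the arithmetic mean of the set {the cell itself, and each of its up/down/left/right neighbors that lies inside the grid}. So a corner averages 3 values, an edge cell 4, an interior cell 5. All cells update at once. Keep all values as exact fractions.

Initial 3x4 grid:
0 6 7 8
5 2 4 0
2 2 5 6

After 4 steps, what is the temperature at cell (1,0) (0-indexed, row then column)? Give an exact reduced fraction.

Step 1: cell (1,0) = 9/4
Step 2: cell (1,0) = 763/240
Step 3: cell (1,0) = 44273/14400
Step 4: cell (1,0) = 2916787/864000
Full grid after step 4:
  454943/129600 428879/108000 155473/36000 100073/21600
  2916787/864000 1291313/360000 751519/180000 1857791/432000
  45127/14400 13977/4000 408419/108000 267619/64800

Answer: 2916787/864000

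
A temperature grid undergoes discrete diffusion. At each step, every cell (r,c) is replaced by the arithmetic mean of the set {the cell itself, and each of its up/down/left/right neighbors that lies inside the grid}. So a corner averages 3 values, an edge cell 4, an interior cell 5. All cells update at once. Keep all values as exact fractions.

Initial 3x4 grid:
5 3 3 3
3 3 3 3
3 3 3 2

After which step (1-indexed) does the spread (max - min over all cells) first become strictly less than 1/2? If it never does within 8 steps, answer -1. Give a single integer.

Step 1: max=11/3, min=8/3, spread=1
Step 2: max=32/9, min=49/18, spread=5/6
Step 3: max=365/108, min=607/216, spread=41/72
Step 4: max=43097/12960, min=73543/25920, spread=4217/8640
  -> spread < 1/2 first at step 4
Step 5: max=2533417/777600, min=4490579/1555200, spread=38417/103680
Step 6: max=150326783/46656000, min=272101501/93312000, spread=1903471/6220800
Step 7: max=8924057257/2799360000, min=16495218239/5598720000, spread=18038617/74649600
Step 8: max=531568622963/167961600000, min=996838856701/335923200000, spread=883978523/4478976000

Answer: 4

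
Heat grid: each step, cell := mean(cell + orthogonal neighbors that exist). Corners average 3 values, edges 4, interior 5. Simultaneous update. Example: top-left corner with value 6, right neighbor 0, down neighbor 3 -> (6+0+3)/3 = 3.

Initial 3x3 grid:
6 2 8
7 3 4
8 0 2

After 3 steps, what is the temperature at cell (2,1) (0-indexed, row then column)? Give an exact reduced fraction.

Answer: 18683/4800

Derivation:
Step 1: cell (2,1) = 13/4
Step 2: cell (2,1) = 269/80
Step 3: cell (2,1) = 18683/4800
Full grid after step 3:
  3469/720 66599/14400 562/135
  1909/400 24463/6000 55949/14400
  1033/240 18683/4800 1207/360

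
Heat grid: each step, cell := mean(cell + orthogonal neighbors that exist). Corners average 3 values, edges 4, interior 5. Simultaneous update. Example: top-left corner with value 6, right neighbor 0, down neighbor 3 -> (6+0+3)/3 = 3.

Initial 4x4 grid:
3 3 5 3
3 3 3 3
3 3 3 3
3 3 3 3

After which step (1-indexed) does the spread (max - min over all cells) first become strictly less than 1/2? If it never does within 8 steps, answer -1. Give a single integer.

Answer: 3

Derivation:
Step 1: max=11/3, min=3, spread=2/3
Step 2: max=211/60, min=3, spread=31/60
Step 3: max=1831/540, min=3, spread=211/540
  -> spread < 1/2 first at step 3
Step 4: max=178843/54000, min=3, spread=16843/54000
Step 5: max=1596643/486000, min=13579/4500, spread=130111/486000
Step 6: max=47382367/14580000, min=817159/270000, spread=3255781/14580000
Step 7: max=1412553691/437400000, min=821107/270000, spread=82360351/437400000
Step 8: max=42117316891/13122000000, min=148306441/48600000, spread=2074577821/13122000000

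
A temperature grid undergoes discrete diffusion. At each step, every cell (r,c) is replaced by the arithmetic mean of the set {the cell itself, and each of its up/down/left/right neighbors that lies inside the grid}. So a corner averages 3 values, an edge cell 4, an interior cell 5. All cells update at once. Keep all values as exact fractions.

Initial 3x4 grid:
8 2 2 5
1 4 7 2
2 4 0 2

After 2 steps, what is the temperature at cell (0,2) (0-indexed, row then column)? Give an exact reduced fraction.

Step 1: cell (0,2) = 4
Step 2: cell (0,2) = 7/2
Full grid after step 2:
  137/36 229/60 7/2 11/3
  267/80 337/100 357/100 17/6
  103/36 701/240 121/48 103/36

Answer: 7/2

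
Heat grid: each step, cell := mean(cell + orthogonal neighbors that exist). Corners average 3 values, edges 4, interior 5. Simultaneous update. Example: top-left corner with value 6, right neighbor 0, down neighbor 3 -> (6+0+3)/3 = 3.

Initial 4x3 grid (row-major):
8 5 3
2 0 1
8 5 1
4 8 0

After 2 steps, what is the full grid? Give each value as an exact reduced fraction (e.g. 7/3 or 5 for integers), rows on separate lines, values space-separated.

Answer: 9/2 73/20 11/4
337/80 67/20 43/20
1219/240 71/20 13/5
47/9 1099/240 3

Derivation:
After step 1:
  5 4 3
  9/2 13/5 5/4
  19/4 22/5 7/4
  20/3 17/4 3
After step 2:
  9/2 73/20 11/4
  337/80 67/20 43/20
  1219/240 71/20 13/5
  47/9 1099/240 3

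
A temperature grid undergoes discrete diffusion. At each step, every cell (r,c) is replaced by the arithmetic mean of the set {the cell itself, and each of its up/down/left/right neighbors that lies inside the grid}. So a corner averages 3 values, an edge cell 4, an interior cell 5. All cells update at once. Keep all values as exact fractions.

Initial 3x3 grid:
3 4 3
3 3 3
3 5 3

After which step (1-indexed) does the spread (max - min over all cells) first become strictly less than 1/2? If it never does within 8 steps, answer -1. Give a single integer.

Answer: 2

Derivation:
Step 1: max=11/3, min=3, spread=2/3
Step 2: max=433/120, min=115/36, spread=149/360
  -> spread < 1/2 first at step 2
Step 3: max=3743/1080, min=46937/14400, spread=8909/43200
Step 4: max=1485757/432000, min=427567/129600, spread=181601/1296000
Step 5: max=13239587/3888000, min=171987233/51840000, spread=13621781/155520000
Step 6: max=5279348113/1555200000, min=1556462503/466560000, spread=273419309/4665600000
Step 7: max=47340385583/13996800000, min=623878496297/186624000000, spread=21979934429/559872000000
Step 8: max=18911115223717/5598720000000, min=5628293541727/1679616000000, spread=450410253881/16796160000000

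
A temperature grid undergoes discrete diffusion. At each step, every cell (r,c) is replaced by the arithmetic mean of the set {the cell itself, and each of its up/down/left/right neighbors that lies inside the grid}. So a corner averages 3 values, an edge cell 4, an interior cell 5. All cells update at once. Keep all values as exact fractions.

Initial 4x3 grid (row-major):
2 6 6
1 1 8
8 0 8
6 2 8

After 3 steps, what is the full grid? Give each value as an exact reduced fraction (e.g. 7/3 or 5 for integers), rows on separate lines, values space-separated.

Answer: 1277/360 12019/2880 5381/1080
1723/480 5003/1200 7229/1440
5659/1440 2663/600 811/160
9443/2160 3353/720 3721/720

Derivation:
After step 1:
  3 15/4 20/3
  3 16/5 23/4
  15/4 19/5 6
  16/3 4 6
After step 2:
  13/4 997/240 97/18
  259/80 39/10 1297/240
  953/240 83/20 431/80
  157/36 287/60 16/3
After step 3:
  1277/360 12019/2880 5381/1080
  1723/480 5003/1200 7229/1440
  5659/1440 2663/600 811/160
  9443/2160 3353/720 3721/720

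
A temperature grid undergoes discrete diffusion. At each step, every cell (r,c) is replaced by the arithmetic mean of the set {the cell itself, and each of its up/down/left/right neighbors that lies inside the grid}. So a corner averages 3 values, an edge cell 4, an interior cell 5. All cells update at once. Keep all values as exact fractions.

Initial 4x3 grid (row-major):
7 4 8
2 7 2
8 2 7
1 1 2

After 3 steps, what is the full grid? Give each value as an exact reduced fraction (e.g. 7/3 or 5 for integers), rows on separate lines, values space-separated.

Answer: 10499/2160 12863/2400 10639/2160
35339/7200 549/125 35689/7200
26309/7200 6223/1500 26459/7200
1495/432 21529/7200 1495/432

Derivation:
After step 1:
  13/3 13/2 14/3
  6 17/5 6
  13/4 5 13/4
  10/3 3/2 10/3
After step 2:
  101/18 189/40 103/18
  1019/240 269/50 1039/240
  211/48 82/25 211/48
  97/36 79/24 97/36
After step 3:
  10499/2160 12863/2400 10639/2160
  35339/7200 549/125 35689/7200
  26309/7200 6223/1500 26459/7200
  1495/432 21529/7200 1495/432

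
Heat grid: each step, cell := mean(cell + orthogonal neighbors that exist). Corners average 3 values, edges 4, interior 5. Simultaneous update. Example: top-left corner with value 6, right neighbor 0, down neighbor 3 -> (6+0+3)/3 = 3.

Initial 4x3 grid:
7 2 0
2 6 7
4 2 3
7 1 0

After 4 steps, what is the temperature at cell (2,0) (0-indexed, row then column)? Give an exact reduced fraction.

Answer: 25783/7200

Derivation:
Step 1: cell (2,0) = 15/4
Step 2: cell (2,0) = 157/40
Step 3: cell (2,0) = 175/48
Step 4: cell (2,0) = 25783/7200
Full grid after step 4:
  100297/25920 127861/34560 30979/8640
  16319/4320 261619/72000 611/180
  25783/7200 118867/36000 33487/10800
  14311/4320 265151/86400 36853/12960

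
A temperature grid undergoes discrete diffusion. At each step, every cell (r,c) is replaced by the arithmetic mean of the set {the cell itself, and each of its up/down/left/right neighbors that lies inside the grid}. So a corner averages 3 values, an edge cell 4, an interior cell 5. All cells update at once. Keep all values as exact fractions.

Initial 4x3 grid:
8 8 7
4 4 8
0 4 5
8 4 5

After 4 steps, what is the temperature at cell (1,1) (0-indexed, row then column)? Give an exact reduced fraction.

Answer: 388739/72000

Derivation:
Step 1: cell (1,1) = 28/5
Step 2: cell (1,1) = 103/20
Step 3: cell (1,1) = 6679/1200
Step 4: cell (1,1) = 388739/72000
Full grid after step 4:
  146221/25920 1040149/172800 159181/25920
  112873/21600 388739/72000 124873/21600
  10969/2400 353989/72000 110071/21600
  1427/320 787883/172800 126907/25920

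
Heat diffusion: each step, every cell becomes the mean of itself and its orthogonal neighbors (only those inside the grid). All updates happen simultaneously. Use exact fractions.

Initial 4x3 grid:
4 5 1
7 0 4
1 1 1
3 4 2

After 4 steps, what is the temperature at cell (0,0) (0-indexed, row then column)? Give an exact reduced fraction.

Answer: 209573/64800

Derivation:
Step 1: cell (0,0) = 16/3
Step 2: cell (0,0) = 65/18
Step 3: cell (0,0) = 3937/1080
Step 4: cell (0,0) = 209573/64800
Full grid after step 4:
  209573/64800 1348037/432000 176873/64800
  42101/13500 488323/180000 140279/54000
  143779/54000 153091/60000 120779/54000
  167503/64800 111443/48000 146903/64800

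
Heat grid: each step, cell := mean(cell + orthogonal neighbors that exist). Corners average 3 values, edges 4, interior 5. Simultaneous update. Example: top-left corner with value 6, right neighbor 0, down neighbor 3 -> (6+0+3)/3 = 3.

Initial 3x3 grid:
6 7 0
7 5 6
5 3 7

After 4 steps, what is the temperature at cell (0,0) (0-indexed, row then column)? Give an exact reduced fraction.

Step 1: cell (0,0) = 20/3
Step 2: cell (0,0) = 203/36
Step 3: cell (0,0) = 12001/2160
Step 4: cell (0,0) = 695147/129600
Full grid after step 4:
  695147/129600 748979/144000 80159/16200
  4676749/864000 1855063/360000 2163437/432000
  76633/14400 562453/108000 324311/64800

Answer: 695147/129600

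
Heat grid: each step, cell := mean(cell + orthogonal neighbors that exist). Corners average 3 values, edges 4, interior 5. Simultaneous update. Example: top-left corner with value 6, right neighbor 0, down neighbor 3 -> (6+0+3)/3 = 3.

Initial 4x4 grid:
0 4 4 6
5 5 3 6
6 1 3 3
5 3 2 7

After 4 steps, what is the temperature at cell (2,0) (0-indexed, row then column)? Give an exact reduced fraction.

Answer: 817297/216000

Derivation:
Step 1: cell (2,0) = 17/4
Step 2: cell (2,0) = 991/240
Step 3: cell (2,0) = 27091/7200
Step 4: cell (2,0) = 817297/216000
Full grid after step 4:
  79423/21600 44899/12000 442579/108000 278417/64800
  264179/72000 226321/60000 141091/36000 917693/216000
  817297/216000 656251/180000 46073/12000 6307/1600
  241861/64800 401291/108000 5257/1440 83539/21600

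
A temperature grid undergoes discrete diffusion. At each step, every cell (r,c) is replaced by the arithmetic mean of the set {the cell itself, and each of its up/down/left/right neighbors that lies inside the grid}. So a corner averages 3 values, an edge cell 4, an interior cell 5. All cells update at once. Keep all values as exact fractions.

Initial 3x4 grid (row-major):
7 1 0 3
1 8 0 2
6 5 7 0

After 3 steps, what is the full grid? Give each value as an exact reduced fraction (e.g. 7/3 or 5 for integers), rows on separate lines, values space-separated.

Answer: 259/72 2087/600 2003/900 4429/2160
3571/800 439/125 18757/6000 30173/14400
40/9 2687/600 1927/600 2093/720

Derivation:
After step 1:
  3 4 1 5/3
  11/2 3 17/5 5/4
  4 13/2 3 3
After step 2:
  25/6 11/4 151/60 47/36
  31/8 112/25 233/100 559/240
  16/3 33/8 159/40 29/12
After step 3:
  259/72 2087/600 2003/900 4429/2160
  3571/800 439/125 18757/6000 30173/14400
  40/9 2687/600 1927/600 2093/720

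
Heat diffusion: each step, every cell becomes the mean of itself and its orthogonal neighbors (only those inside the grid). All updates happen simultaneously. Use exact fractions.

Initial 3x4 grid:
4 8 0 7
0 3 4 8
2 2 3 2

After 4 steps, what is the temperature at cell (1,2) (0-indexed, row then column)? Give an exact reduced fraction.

Step 1: cell (1,2) = 18/5
Step 2: cell (1,2) = 79/20
Step 3: cell (1,2) = 23/6
Step 4: cell (1,2) = 277223/72000
Full grid after step 4:
  9431/2880 6559/1800 1477/360 38329/8640
  511039/172800 234563/72000 277223/72000 145379/34560
  68729/25920 128191/43200 30263/8640 102377/25920

Answer: 277223/72000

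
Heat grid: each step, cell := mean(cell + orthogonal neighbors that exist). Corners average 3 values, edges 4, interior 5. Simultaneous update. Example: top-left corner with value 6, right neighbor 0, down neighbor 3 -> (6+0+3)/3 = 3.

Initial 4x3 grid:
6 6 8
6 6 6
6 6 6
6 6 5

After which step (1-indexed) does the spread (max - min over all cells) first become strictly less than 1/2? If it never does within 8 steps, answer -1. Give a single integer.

Answer: 4

Derivation:
Step 1: max=20/3, min=17/3, spread=1
Step 2: max=59/9, min=103/18, spread=5/6
Step 3: max=2747/432, min=16843/2880, spread=4411/8640
Step 4: max=40831/6480, min=152563/25920, spread=3587/8640
  -> spread < 1/2 first at step 4
Step 5: max=4848667/777600, min=61356211/10368000, spread=9878047/31104000
Step 6: max=289421783/46656000, min=184959167/31104000, spread=4793213/18662400
Step 7: max=17281007257/2799360000, min=222602084011/37324800000, spread=23434038247/111974400000
Step 8: max=1033576922963/167961600000, min=669781885567/111974400000, spread=2312327569/13436928000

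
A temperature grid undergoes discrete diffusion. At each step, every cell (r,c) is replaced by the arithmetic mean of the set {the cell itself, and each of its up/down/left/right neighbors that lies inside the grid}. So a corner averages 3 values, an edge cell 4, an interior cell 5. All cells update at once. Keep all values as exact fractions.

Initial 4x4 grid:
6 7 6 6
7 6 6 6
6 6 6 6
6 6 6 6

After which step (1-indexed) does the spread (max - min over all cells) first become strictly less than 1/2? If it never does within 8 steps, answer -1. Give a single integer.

Step 1: max=20/3, min=6, spread=2/3
Step 2: max=767/120, min=6, spread=47/120
  -> spread < 1/2 first at step 2
Step 3: max=3451/540, min=6, spread=211/540
Step 4: max=102241/16200, min=6, spread=5041/16200
Step 5: max=3054643/486000, min=27079/4500, spread=130111/486000
Step 6: max=91122367/14580000, min=1627159/270000, spread=3255781/14580000
Step 7: max=2724753691/437400000, min=1631107/270000, spread=82360351/437400000
Step 8: max=81483316891/13122000000, min=294106441/48600000, spread=2074577821/13122000000

Answer: 2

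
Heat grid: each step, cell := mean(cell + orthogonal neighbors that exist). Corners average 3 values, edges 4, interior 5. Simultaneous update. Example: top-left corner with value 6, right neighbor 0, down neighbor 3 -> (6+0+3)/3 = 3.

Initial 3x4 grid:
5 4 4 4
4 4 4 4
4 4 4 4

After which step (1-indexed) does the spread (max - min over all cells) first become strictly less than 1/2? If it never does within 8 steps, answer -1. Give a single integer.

Answer: 1

Derivation:
Step 1: max=13/3, min=4, spread=1/3
  -> spread < 1/2 first at step 1
Step 2: max=77/18, min=4, spread=5/18
Step 3: max=905/216, min=4, spread=41/216
Step 4: max=107897/25920, min=4, spread=4217/25920
Step 5: max=6429949/1555200, min=28879/7200, spread=38417/311040
Step 6: max=384448211/93312000, min=578597/144000, spread=1903471/18662400
Step 7: max=22995869089/5598720000, min=17395759/4320000, spread=18038617/223948800
Step 8: max=1376960982851/335923200000, min=1568126759/388800000, spread=883978523/13436928000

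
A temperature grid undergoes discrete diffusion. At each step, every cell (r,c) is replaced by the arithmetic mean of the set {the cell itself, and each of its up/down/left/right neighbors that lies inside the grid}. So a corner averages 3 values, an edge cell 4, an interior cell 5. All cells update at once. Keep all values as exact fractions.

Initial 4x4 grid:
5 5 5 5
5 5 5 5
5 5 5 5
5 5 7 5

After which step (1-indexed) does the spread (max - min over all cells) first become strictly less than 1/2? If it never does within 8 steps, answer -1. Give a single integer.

Step 1: max=17/3, min=5, spread=2/3
Step 2: max=331/60, min=5, spread=31/60
Step 3: max=2911/540, min=5, spread=211/540
  -> spread < 1/2 first at step 3
Step 4: max=286843/54000, min=5, spread=16843/54000
Step 5: max=2568643/486000, min=22579/4500, spread=130111/486000
Step 6: max=76542367/14580000, min=1357159/270000, spread=3255781/14580000
Step 7: max=2287353691/437400000, min=1361107/270000, spread=82360351/437400000
Step 8: max=68361316891/13122000000, min=245506441/48600000, spread=2074577821/13122000000

Answer: 3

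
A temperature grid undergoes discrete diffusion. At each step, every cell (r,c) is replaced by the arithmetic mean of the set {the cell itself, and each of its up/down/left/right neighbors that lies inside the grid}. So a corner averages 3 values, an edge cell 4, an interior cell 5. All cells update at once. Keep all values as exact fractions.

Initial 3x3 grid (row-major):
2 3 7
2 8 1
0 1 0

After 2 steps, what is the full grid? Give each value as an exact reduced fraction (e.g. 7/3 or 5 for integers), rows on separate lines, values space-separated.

After step 1:
  7/3 5 11/3
  3 3 4
  1 9/4 2/3
After step 2:
  31/9 7/2 38/9
  7/3 69/20 17/6
  25/12 83/48 83/36

Answer: 31/9 7/2 38/9
7/3 69/20 17/6
25/12 83/48 83/36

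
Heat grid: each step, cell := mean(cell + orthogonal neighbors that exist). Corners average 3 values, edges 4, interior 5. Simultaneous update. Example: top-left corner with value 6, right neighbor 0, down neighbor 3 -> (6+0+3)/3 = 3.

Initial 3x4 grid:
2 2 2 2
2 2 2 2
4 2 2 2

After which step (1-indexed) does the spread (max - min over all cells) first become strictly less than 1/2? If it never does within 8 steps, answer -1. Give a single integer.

Step 1: max=8/3, min=2, spread=2/3
Step 2: max=23/9, min=2, spread=5/9
Step 3: max=257/108, min=2, spread=41/108
  -> spread < 1/2 first at step 3
Step 4: max=30137/12960, min=2, spread=4217/12960
Step 5: max=1764349/777600, min=7279/3600, spread=38417/155520
Step 6: max=104512211/46656000, min=146597/72000, spread=1903471/9331200
Step 7: max=6199709089/2799360000, min=4435759/2160000, spread=18038617/111974400
Step 8: max=369191382851/167961600000, min=401726759/194400000, spread=883978523/6718464000

Answer: 3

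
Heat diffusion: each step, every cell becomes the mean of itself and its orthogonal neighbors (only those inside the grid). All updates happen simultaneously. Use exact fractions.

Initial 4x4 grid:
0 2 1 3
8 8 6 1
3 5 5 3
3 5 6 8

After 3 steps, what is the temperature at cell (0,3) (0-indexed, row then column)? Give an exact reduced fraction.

Answer: 6397/2160

Derivation:
Step 1: cell (0,3) = 5/3
Step 2: cell (0,3) = 95/36
Step 3: cell (0,3) = 6397/2160
Full grid after step 3:
  8633/2160 26597/7200 973/288 6397/2160
  15661/3600 26723/6000 23959/6000 2659/720
  3373/720 28879/6000 29011/6000 16307/3600
  9997/2160 7109/1440 36889/7200 2189/432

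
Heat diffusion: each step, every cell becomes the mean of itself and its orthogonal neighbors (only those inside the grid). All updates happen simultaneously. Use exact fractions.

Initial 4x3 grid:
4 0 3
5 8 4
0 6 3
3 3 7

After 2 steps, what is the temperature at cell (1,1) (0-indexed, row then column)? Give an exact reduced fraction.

Answer: 211/50

Derivation:
Step 1: cell (1,1) = 23/5
Step 2: cell (1,1) = 211/50
Full grid after step 2:
  11/3 821/240 127/36
  307/80 211/50 493/120
  55/16 437/100 107/24
  41/12 181/48 169/36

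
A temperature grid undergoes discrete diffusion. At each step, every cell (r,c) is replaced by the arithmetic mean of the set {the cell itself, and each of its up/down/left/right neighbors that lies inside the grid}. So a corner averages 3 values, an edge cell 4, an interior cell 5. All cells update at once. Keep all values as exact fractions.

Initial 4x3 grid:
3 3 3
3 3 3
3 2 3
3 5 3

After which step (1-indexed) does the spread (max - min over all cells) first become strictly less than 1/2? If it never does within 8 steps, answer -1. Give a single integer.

Step 1: max=11/3, min=11/4, spread=11/12
Step 2: max=827/240, min=231/80, spread=67/120
Step 3: max=442/135, min=587/200, spread=1831/5400
  -> spread < 1/2 first at step 3
Step 4: max=557239/172800, min=14177/4800, spread=46867/172800
Step 5: max=4937069/1555200, min=64231/21600, spread=312437/1555200
Step 6: max=1963667023/622080000, min=51558313/17280000, spread=21513551/124416000
Step 7: max=116981262797/37324800000, min=155549261/51840000, spread=4985794877/37324800000
Step 8: max=6997163327623/2239488000000, min=62376900931/20736000000, spread=10418321083/89579520000

Answer: 3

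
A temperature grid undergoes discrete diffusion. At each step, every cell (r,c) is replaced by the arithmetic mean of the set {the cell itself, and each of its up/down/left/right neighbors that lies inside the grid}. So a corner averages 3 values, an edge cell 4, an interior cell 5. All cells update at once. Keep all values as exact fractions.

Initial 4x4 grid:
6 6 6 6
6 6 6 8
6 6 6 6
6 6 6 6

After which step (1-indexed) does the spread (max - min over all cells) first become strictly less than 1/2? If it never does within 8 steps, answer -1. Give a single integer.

Answer: 3

Derivation:
Step 1: max=20/3, min=6, spread=2/3
Step 2: max=391/60, min=6, spread=31/60
Step 3: max=3451/540, min=6, spread=211/540
  -> spread < 1/2 first at step 3
Step 4: max=340843/54000, min=6, spread=16843/54000
Step 5: max=3054643/486000, min=27079/4500, spread=130111/486000
Step 6: max=91122367/14580000, min=1627159/270000, spread=3255781/14580000
Step 7: max=2724753691/437400000, min=1631107/270000, spread=82360351/437400000
Step 8: max=81483316891/13122000000, min=294106441/48600000, spread=2074577821/13122000000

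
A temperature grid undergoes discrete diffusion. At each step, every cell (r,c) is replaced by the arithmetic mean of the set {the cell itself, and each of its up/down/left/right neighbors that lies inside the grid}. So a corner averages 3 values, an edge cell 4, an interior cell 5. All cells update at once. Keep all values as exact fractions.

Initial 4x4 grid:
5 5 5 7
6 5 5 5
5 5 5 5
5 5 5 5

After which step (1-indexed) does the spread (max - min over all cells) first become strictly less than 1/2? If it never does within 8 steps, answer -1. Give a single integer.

Step 1: max=17/3, min=5, spread=2/3
Step 2: max=50/9, min=5, spread=5/9
Step 3: max=581/108, min=5, spread=41/108
  -> spread < 1/2 first at step 3
Step 4: max=86503/16200, min=45391/9000, spread=5999/20250
Step 5: max=2569141/486000, min=113759/22500, spread=559733/2430000
Step 6: max=38370473/7290000, min=16447021/3240000, spread=5458703/29160000
Step 7: max=458361107/87480000, min=6872527/1350000, spread=65106787/437400000
Step 8: max=1071312877/205031250, min=74344480127/14580000000, spread=16539920137/131220000000

Answer: 3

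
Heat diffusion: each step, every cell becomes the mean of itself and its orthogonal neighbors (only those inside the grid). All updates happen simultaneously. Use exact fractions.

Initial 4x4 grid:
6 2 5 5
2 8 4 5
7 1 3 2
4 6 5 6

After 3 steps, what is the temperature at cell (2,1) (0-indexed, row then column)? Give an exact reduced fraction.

Step 1: cell (2,1) = 5
Step 2: cell (2,1) = 189/50
Step 3: cell (2,1) = 27547/6000
Full grid after step 3:
  4597/1080 33239/7200 10213/2400 655/144
  33539/7200 12319/3000 8989/2000 1241/300
  30859/7200 27547/6000 5993/1500 773/180
  2057/432 3863/900 803/180 445/108

Answer: 27547/6000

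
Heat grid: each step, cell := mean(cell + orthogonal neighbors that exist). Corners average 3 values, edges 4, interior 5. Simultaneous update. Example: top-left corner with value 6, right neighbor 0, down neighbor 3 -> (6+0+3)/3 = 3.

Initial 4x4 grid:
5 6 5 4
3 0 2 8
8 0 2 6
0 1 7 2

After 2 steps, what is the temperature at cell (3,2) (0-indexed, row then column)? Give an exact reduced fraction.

Answer: 67/20

Derivation:
Step 1: cell (3,2) = 3
Step 2: cell (3,2) = 67/20
Full grid after step 2:
  38/9 907/240 1039/240 179/36
  817/240 79/25 73/20 557/120
  239/80 251/100 33/10 179/40
  31/12 51/20 67/20 25/6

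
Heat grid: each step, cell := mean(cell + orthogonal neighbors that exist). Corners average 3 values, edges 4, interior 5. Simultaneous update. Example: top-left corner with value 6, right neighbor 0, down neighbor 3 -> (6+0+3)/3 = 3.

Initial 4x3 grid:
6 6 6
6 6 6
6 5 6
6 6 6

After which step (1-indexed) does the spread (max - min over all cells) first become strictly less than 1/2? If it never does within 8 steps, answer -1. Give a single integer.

Answer: 1

Derivation:
Step 1: max=6, min=23/4, spread=1/4
  -> spread < 1/2 first at step 1
Step 2: max=6, min=577/100, spread=23/100
Step 3: max=2387/400, min=27989/4800, spread=131/960
Step 4: max=42809/7200, min=252649/43200, spread=841/8640
Step 5: max=8546627/1440000, min=101137949/17280000, spread=56863/691200
Step 6: max=76770457/12960000, min=911585659/155520000, spread=386393/6220800
Step 7: max=30683641187/5184000000, min=364854276869/62208000000, spread=26795339/497664000
Step 8: max=1839153850333/311040000000, min=21911064285871/3732480000000, spread=254051069/5971968000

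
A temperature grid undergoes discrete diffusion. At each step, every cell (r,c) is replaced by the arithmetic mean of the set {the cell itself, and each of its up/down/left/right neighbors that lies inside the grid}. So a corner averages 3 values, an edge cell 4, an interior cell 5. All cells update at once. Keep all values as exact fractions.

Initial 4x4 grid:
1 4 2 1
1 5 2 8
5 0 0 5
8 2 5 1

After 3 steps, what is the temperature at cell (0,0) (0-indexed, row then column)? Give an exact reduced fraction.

Step 1: cell (0,0) = 2
Step 2: cell (0,0) = 8/3
Step 3: cell (0,0) = 1873/720
Full grid after step 3:
  1873/720 6599/2400 21037/7200 7219/2160
  439/150 5503/2000 18229/6000 5953/1800
  247/75 6093/2000 17839/6000 5773/1800
  2603/720 2643/800 21667/7200 6769/2160

Answer: 1873/720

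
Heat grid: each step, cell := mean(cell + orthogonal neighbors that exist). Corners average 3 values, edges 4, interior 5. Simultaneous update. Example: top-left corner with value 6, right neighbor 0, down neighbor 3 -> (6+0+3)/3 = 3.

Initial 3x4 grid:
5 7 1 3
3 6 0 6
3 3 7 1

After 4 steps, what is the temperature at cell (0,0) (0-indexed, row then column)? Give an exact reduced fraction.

Answer: 182717/43200

Derivation:
Step 1: cell (0,0) = 5
Step 2: cell (0,0) = 14/3
Step 3: cell (0,0) = 3061/720
Step 4: cell (0,0) = 182717/43200
Full grid after step 4:
  182717/43200 15719/4000 399823/108000 217883/64800
  1165513/288000 480347/120000 213661/60000 506249/144000
  58039/14400 136721/36000 403073/108000 224983/64800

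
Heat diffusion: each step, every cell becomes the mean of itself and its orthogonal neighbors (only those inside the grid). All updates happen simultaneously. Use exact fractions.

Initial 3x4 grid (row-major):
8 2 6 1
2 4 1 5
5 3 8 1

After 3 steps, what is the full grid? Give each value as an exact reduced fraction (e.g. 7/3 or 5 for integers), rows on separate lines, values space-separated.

Answer: 2803/720 4957/1200 1003/300 431/120
61039/14400 10783/3000 23701/6000 731/225
1033/270 30017/7200 25597/7200 8353/2160

Derivation:
After step 1:
  4 5 5/2 4
  19/4 12/5 24/5 2
  10/3 5 13/4 14/3
After step 2:
  55/12 139/40 163/40 17/6
  869/240 439/100 299/100 58/15
  157/36 839/240 1063/240 119/36
After step 3:
  2803/720 4957/1200 1003/300 431/120
  61039/14400 10783/3000 23701/6000 731/225
  1033/270 30017/7200 25597/7200 8353/2160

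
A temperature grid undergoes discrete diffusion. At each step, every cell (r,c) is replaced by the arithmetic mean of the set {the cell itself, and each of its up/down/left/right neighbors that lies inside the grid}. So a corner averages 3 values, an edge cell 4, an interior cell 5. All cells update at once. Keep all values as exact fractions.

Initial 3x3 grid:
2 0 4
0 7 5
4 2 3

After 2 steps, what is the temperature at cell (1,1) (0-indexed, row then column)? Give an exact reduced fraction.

Step 1: cell (1,1) = 14/5
Step 2: cell (1,1) = 361/100
Full grid after step 2:
  43/18 583/240 11/3
  523/240 361/100 833/240
  37/12 91/30 145/36

Answer: 361/100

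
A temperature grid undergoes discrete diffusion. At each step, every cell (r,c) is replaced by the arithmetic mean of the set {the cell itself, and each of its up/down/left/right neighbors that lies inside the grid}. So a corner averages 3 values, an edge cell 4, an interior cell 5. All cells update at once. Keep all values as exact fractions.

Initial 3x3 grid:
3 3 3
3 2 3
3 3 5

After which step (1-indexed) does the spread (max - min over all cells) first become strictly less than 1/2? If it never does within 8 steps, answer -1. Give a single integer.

Answer: 3

Derivation:
Step 1: max=11/3, min=11/4, spread=11/12
Step 2: max=61/18, min=17/6, spread=5/9
Step 3: max=3509/1080, min=1033/360, spread=41/108
  -> spread < 1/2 first at step 3
Step 4: max=205483/64800, min=62711/21600, spread=347/1296
Step 5: max=12159101/3888000, min=3809617/1296000, spread=2921/15552
Step 6: max=722415547/233280000, min=230550599/77760000, spread=24611/186624
Step 7: max=43067855309/13996800000, min=13924016353/4665600000, spread=207329/2239488
Step 8: max=2572184335723/839808000000, min=839200663991/279936000000, spread=1746635/26873856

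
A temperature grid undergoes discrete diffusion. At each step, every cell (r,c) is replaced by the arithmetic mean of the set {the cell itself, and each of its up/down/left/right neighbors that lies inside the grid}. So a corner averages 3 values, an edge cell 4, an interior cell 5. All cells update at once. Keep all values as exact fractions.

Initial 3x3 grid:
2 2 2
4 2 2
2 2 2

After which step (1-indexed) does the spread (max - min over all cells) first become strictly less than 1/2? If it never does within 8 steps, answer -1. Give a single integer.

Step 1: max=8/3, min=2, spread=2/3
Step 2: max=307/120, min=2, spread=67/120
Step 3: max=2597/1080, min=207/100, spread=1807/5400
  -> spread < 1/2 first at step 3
Step 4: max=1021963/432000, min=5761/2700, spread=33401/144000
Step 5: max=9005933/3888000, min=583391/270000, spread=3025513/19440000
Step 6: max=3575326867/1555200000, min=31555949/14400000, spread=53531/497664
Step 7: max=212656925849/93312000000, min=8567116051/3888000000, spread=450953/5971968
Step 8: max=12706343560603/5598720000000, min=1034128610519/466560000000, spread=3799043/71663616

Answer: 3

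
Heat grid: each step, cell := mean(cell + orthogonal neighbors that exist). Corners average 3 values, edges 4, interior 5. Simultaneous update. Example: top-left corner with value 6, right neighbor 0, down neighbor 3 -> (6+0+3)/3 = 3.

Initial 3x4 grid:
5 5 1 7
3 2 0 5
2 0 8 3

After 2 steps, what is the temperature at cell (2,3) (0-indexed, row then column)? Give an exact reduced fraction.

Step 1: cell (2,3) = 16/3
Step 2: cell (2,3) = 71/18
Full grid after step 2:
  127/36 77/24 421/120 34/9
  11/4 289/100 299/100 997/240
  23/9 113/48 857/240 71/18

Answer: 71/18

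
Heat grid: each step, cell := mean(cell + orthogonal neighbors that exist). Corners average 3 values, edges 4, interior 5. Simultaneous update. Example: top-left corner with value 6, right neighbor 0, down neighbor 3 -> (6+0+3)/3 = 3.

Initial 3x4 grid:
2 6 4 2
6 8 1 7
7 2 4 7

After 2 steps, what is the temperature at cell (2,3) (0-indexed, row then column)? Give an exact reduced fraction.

Step 1: cell (2,3) = 6
Step 2: cell (2,3) = 55/12
Full grid after step 2:
  185/36 1051/240 1043/240 71/18
  1201/240 127/25 102/25 1163/240
  16/3 367/80 391/80 55/12

Answer: 55/12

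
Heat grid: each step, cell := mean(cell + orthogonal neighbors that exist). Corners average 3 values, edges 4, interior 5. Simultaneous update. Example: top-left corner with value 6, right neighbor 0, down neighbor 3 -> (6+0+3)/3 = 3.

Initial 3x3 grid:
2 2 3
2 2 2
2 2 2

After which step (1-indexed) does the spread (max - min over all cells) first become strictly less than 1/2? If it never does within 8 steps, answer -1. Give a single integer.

Step 1: max=7/3, min=2, spread=1/3
  -> spread < 1/2 first at step 1
Step 2: max=41/18, min=2, spread=5/18
Step 3: max=473/216, min=2, spread=41/216
Step 4: max=28051/12960, min=731/360, spread=347/2592
Step 5: max=1662137/777600, min=7357/3600, spread=2921/31104
Step 6: max=99140539/46656000, min=889483/432000, spread=24611/373248
Step 7: max=5917442033/2799360000, min=20096741/9720000, spread=207329/4478976
Step 8: max=353953152451/167961600000, min=1075601599/518400000, spread=1746635/53747712

Answer: 1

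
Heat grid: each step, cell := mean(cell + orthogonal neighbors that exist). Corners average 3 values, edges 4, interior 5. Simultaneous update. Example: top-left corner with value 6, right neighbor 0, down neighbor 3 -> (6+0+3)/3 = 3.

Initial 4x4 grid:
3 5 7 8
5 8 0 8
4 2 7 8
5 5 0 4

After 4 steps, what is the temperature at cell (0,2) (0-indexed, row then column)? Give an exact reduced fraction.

Answer: 1222957/216000

Derivation:
Step 1: cell (0,2) = 5
Step 2: cell (0,2) = 293/48
Step 3: cell (0,2) = 39559/7200
Step 4: cell (0,2) = 1222957/216000
Full grid after step 4:
  319697/64800 1085237/216000 1222957/216000 188897/32400
  495751/108000 896447/180000 93133/18000 1240537/216000
  484067/108000 196777/45000 98207/20000 362027/72000
  33467/8100 465857/108000 156391/36000 103507/21600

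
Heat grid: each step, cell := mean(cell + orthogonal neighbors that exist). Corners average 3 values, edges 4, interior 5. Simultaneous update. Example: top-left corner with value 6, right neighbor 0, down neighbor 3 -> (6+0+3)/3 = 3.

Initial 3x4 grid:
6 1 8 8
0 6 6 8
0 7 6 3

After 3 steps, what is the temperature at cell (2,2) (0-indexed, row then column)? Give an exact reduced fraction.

Answer: 38323/7200

Derivation:
Step 1: cell (2,2) = 11/2
Step 2: cell (2,2) = 1363/240
Step 3: cell (2,2) = 38323/7200
Full grid after step 3:
  97/27 4291/900 2311/400 4751/720
  13109/3600 26179/6000 17537/3000 89321/14400
  1501/432 32303/7200 38323/7200 6539/1080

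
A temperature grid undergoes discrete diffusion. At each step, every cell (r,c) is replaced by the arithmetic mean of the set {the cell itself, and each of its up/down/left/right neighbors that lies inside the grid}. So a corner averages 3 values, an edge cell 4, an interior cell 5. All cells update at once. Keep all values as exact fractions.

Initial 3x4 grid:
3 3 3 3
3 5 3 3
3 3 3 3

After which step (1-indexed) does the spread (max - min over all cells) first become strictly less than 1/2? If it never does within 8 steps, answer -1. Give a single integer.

Answer: 2

Derivation:
Step 1: max=7/2, min=3, spread=1/2
Step 2: max=173/50, min=3, spread=23/50
  -> spread < 1/2 first at step 2
Step 3: max=8011/2400, min=613/200, spread=131/480
Step 4: max=71351/21600, min=11191/3600, spread=841/4320
Step 5: max=28462051/8640000, min=2253373/720000, spread=56863/345600
Step 6: max=254814341/77760000, min=20429543/6480000, spread=386393/3110400
Step 7: max=101705723131/31104000000, min=8196358813/2592000000, spread=26795339/248832000
Step 8: max=6082535714129/1866240000000, min=493646149667/155520000000, spread=254051069/2985984000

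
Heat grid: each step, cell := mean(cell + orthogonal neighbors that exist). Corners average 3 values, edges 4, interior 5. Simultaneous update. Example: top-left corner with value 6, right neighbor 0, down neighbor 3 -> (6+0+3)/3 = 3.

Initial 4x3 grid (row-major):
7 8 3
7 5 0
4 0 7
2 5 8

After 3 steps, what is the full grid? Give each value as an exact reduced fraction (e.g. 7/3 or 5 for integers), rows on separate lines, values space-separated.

Answer: 2383/432 24653/4800 1925/432
18241/3600 9017/2000 3929/900
14981/3600 26231/6000 7603/1800
8887/2160 59899/14400 9997/2160

Derivation:
After step 1:
  22/3 23/4 11/3
  23/4 4 15/4
  13/4 21/5 15/4
  11/3 15/4 20/3
After step 2:
  113/18 83/16 79/18
  61/12 469/100 91/24
  253/60 379/100 551/120
  32/9 1097/240 85/18
After step 3:
  2383/432 24653/4800 1925/432
  18241/3600 9017/2000 3929/900
  14981/3600 26231/6000 7603/1800
  8887/2160 59899/14400 9997/2160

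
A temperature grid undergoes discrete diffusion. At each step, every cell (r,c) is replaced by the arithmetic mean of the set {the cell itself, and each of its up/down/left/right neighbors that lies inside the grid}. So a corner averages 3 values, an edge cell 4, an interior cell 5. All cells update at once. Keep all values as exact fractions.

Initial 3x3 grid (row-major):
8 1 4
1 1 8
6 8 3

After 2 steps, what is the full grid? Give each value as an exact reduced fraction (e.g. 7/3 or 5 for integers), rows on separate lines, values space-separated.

Answer: 65/18 449/120 71/18
121/30 99/25 277/60
9/2 589/120 89/18

Derivation:
After step 1:
  10/3 7/2 13/3
  4 19/5 4
  5 9/2 19/3
After step 2:
  65/18 449/120 71/18
  121/30 99/25 277/60
  9/2 589/120 89/18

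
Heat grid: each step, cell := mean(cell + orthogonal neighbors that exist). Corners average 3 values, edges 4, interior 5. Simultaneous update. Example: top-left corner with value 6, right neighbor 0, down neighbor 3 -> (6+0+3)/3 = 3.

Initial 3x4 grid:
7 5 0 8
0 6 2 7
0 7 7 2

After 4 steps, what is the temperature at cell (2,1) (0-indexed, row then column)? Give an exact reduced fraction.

Step 1: cell (2,1) = 5
Step 2: cell (2,1) = 95/24
Step 3: cell (2,1) = 1859/450
Step 4: cell (2,1) = 437959/108000
Full grid after step 4:
  168691/43200 97477/24000 316511/72000 194921/43200
  3277127/864000 1480303/360000 1578553/360000 4015337/864000
  497923/129600 437959/108000 485329/108000 602713/129600

Answer: 437959/108000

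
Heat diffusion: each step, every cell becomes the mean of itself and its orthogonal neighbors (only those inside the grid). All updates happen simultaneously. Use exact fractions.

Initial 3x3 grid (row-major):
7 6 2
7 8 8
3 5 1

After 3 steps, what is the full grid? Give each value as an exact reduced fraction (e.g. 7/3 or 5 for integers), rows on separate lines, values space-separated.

Answer: 3337/540 9279/1600 6049/1080
83261/14400 8533/1500 24937/4800
661/120 73661/14400 1361/270

Derivation:
After step 1:
  20/3 23/4 16/3
  25/4 34/5 19/4
  5 17/4 14/3
After step 2:
  56/9 491/80 95/18
  1483/240 139/25 431/80
  31/6 1243/240 41/9
After step 3:
  3337/540 9279/1600 6049/1080
  83261/14400 8533/1500 24937/4800
  661/120 73661/14400 1361/270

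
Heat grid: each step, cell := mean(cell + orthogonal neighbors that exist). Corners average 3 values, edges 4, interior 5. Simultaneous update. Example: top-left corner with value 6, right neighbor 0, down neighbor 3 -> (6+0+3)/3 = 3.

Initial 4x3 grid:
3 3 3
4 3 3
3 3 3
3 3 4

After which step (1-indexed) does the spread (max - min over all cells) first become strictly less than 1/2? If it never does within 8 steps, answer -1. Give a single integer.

Step 1: max=10/3, min=3, spread=1/3
  -> spread < 1/2 first at step 1
Step 2: max=59/18, min=3, spread=5/18
Step 3: max=3451/1080, min=2219/720, spread=49/432
Step 4: max=413269/129600, min=66769/21600, spread=2531/25920
Step 5: max=164633089/51840000, min=673391/216000, spread=3019249/51840000
Step 6: max=164396711/51840000, min=60719051/19440000, spread=297509/6220800
Step 7: max=591028799209/186624000000, min=913485521/291600000, spread=6398065769/186624000000
Step 8: max=1772353464773/559872000000, min=36581378951/11664000000, spread=131578201/4478976000

Answer: 1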